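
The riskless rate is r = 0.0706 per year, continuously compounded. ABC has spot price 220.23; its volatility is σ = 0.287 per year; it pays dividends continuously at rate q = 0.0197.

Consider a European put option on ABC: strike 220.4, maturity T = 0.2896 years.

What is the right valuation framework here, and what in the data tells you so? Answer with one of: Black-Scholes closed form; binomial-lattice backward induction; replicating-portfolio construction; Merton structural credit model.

Key observation: the instrument is a plain European put (strike 220.4) on a lognormal asset; the exact continuous-time formula applies directly.

framework: Black-Scholes closed form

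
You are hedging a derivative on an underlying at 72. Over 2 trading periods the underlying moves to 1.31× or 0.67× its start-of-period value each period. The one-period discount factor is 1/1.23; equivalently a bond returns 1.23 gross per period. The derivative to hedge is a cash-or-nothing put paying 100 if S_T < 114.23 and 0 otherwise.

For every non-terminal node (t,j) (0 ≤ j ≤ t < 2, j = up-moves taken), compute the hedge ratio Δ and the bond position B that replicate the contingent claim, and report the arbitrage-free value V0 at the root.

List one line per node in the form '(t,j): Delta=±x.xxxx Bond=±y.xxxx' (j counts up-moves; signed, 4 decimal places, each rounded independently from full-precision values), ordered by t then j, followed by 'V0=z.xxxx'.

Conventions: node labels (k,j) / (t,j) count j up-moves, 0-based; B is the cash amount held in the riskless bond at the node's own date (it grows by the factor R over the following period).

(0,0): Delta=-1.5438 Bond=126.6452
(1,0): Delta=0.0000 Bond=81.3008
(1,1): Delta=-1.6566 Bond=166.4126
V0=15.4918

Arbitrage-free pricing uses the up-move probability p* = (R−d)/(u−d) = 0.8750, discounting each step at R = 1.23.
Payoffs at expiry: V(2,0)=100.0000, V(2,1)=100.0000, V(2,2)=0.0000
Node (1,0) S=48.2400: V=(p*·100.0000+(1−p*)·100.0000)/1.23=81.3008; Δ=(100.0000−100.0000)/(63.1944−32.3208)=0.0000; B=V−Δ·S=81.3008
Node (1,1) S=94.3200: V=(p*·0.0000+(1−p*)·100.0000)/1.23=10.1626; Δ=(0.0000−100.0000)/(123.5592−63.1944)=-1.6566; B=V−Δ·S=166.4126
Node (0,0) S=72.0000: V=(p*·10.1626+(1−p*)·81.3008)/1.23=15.4918; Δ=(10.1626−81.3008)/(94.3200−48.2400)=-1.5438; B=V−Δ·S=126.6452
Verification: the root portfolio costs Δ(0,0)·S0 + B(0,0) = 15.4918, matching V0.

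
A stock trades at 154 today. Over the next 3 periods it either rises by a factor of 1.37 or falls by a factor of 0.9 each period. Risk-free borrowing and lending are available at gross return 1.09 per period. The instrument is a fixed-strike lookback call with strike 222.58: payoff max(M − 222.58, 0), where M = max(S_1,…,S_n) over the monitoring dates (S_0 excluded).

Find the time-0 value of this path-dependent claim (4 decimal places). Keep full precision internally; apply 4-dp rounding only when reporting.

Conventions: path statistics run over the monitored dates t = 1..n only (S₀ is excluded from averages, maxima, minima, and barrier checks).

price = 19.4899

Under the martingale measure an up-move has probability p* = 0.4043; value the claim as the probability-weighted average of per-path payoffs, discounted 3 periods at R = 1.09.
Enumerate all 2^3 = 8 price paths (U = up ×1.37, D = down ×0.9); each path with k up-moves has probability p*^k·(1−p*)^(3−k).
DDD: M=138.6000, payoff=0.0000, prob=0.211437
UDD: M=210.9800, payoff=0.0000, prob=0.143475
DUD: M=189.8820, payoff=0.0000, prob=0.143475
UUD: M=289.0426, payoff=66.4626, prob=0.097358
DDU: M=170.8938, payoff=0.0000, prob=0.143475
UDU: M=260.1383, payoff=37.5583, prob=0.097358
DUU: M=260.1383, payoff=37.5583, prob=0.097358
UUU: M=395.9884, payoff=173.4084, prob=0.066064
Price = Σ prob·payoff / R^3 = 25.239988 / 1.295029 = 19.4899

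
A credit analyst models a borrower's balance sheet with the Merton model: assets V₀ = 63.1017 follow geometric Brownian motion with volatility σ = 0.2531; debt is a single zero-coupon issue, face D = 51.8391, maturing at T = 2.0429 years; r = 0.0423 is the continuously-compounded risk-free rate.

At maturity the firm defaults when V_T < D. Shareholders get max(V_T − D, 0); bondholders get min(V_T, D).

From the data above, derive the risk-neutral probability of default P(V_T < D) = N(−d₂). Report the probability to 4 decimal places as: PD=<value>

Work the structural quantities from V₀ = 63.1017 against face 51.8391:
d₁ = [ln(V₀/D) + (r + σ²/2)T] / (σ√T)
   = [ln(63.1017/51.8391) + (0.0423 + 0.5·0.2531²)·2.0429] / (0.2531·√2.0429)
   = [0.196603 + 0.151848] / 0.361756 = 0.963222
d₂ = d₁ − σ√T = 0.963222 − 0.361756 = 0.601466
risk-neutral PD = N(−d₂) = N(-0.601466) = 0.273765

PD=0.2738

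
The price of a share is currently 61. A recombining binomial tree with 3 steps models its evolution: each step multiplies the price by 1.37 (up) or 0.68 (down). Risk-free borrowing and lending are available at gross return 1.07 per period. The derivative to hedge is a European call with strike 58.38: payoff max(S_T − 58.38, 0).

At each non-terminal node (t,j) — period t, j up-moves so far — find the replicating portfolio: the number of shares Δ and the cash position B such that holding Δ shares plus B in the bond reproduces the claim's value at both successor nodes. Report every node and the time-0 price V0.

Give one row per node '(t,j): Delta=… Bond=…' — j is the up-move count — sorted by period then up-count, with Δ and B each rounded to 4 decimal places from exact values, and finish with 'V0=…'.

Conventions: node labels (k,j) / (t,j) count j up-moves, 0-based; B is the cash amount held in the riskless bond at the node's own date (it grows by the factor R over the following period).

Since d<R<u, set p* = (R−d)/(u−d) = 0.5652; price each node as the discounted p*-expectation of its children.
Payoffs at expiry: V(3,0)=0.0000, V(3,1)=0.0000, V(3,2)=19.4738, V(3,3)=98.4725
Node (2,0) S=28.2064: V=(p*·0.0000+(1−p*)·0.0000)/1.07=0.0000; Δ=(0.0000−0.0000)/(38.6428−19.1804)=0.0000; B=V−Δ·S=0.0000
Node (2,1) S=56.8276: V=(p*·19.4738+(1−p*)·0.0000)/1.07=10.2869; Δ=(19.4738−0.0000)/(77.8538−38.6428)=0.4966; B=V−Δ·S=-17.9361
Node (2,2) S=114.4909: V=(p*·98.4725+(1−p*)·19.4738)/1.07=59.9302; Δ=(98.4725−19.4738)/(156.8525−77.8538)=1.0000; B=V−Δ·S=-54.5607
Node (1,0) S=41.4800: V=(p*·10.2869+(1−p*)·0.0000)/1.07=5.4339; Δ=(10.2869−0.0000)/(56.8276−28.2064)=0.3594; B=V−Δ·S=-9.4746
Node (1,1) S=83.5700: V=(p*·59.9302+(1−p*)·10.2869)/1.07=35.8375; Δ=(59.9302−10.2869)/(114.4909−56.8276)=0.8609; B=V−Δ·S=-36.1093
Node (0,0) S=61.0000: V=(p*·35.8375+(1−p*)·5.4339)/1.07=21.1388; Δ=(35.8375−5.4339)/(83.5700−41.4800)=0.7223; B=V−Δ·S=-22.9243
Verification: the root portfolio costs Δ(0,0)·S0 + B(0,0) = 21.1388, matching V0.

(0,0): Delta=0.7223 Bond=-22.9243
(1,0): Delta=0.3594 Bond=-9.4746
(1,1): Delta=0.8609 Bond=-36.1093
(2,0): Delta=0.0000 Bond=0.0000
(2,1): Delta=0.4966 Bond=-17.9361
(2,2): Delta=1.0000 Bond=-54.5607
V0=21.1388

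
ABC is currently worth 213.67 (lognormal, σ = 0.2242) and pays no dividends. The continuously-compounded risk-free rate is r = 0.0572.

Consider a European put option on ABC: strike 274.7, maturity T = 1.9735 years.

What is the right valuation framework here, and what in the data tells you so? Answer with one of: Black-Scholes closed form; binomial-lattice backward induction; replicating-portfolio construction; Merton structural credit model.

framework: Black-Scholes closed form

Key observation: the instrument is a plain European put (strike 274.7) on a lognormal asset; the exact continuous-time formula applies directly.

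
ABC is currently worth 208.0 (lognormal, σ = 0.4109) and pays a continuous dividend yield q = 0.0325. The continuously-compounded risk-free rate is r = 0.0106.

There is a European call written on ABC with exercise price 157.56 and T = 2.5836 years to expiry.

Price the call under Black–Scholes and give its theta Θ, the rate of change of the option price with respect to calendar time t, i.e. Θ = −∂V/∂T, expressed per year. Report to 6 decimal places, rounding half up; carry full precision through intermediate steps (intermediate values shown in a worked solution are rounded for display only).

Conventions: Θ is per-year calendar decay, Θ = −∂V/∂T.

price = 65.928192
Θ = -3.989685

σ√T = 0.4109·√2.5836 = 0.660463
d₁ = (ln(S/K) + (r−q+σ²/2)T) / (σ√T) = (ln(208.0/157.56) + (0.0106−0.0325+0.4109²/2)·2.5836) / 0.660463 = (0.277732 + 0.161525) / 0.660463 = 0.665074
d₂ = d₁ − σ√T = 0.665074 − 0.660463 = 0.004610
e^{−rT} = 0.972985
e^{−qT} = 0.919462
N(d₁) = 0.746998,  N(d₂) = 0.501839
Call price V = S·e^{−qT}·N(d₁) − K·e^{−rT}·N(d₂) = 142.861946 − 76.933754 = 65.928192
φ(d₁) = (1/√(2π))·e^{−d₁²/2} = 0.319787
Θ = −S·e^{−qT}·φ(d₁)·σ/(2√T) + q·S·e^{−qT}·N(d₁) − r·K·e^{−rT}·N(d₂) = −7.817201 + 4.643013 − 0.815498 = -3.989685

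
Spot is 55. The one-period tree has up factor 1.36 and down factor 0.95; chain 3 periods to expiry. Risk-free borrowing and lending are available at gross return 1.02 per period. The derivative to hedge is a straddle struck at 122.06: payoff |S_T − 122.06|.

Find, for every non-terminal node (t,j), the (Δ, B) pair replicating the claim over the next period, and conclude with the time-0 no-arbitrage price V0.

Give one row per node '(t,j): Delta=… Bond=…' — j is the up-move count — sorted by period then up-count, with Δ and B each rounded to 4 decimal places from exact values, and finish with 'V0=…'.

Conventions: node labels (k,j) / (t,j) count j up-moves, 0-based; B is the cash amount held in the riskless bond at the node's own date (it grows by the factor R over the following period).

Under the risk-neutral measure, an up-move has probability p* = (R−d)/(u−d) = 0.1707 and values discount at R = 1.02.
Payoffs at expiry: V(3,0)=74.9044, V(3,1)=54.5530, V(3,2)=25.4184, V(3,3)=16.2901
  t=2,j=0: stock 49.6375 → up 67.5070 (V=54.5530), down 47.1556 (V=74.9044). Price 70.0292; hedge Δ=-1.0000, bond B=119.6667.
  t=2,j=1: stock 71.0600 → up 96.6416 (V=25.4184), down 67.5070 (V=54.5530). Price 48.6067; hedge Δ=-1.0000, bond B=119.6667.
  t=2,j=2: stock 101.7280 → up 138.3501 (V=16.2901), down 96.6416 (V=25.4184). Price 23.3921; hedge Δ=-0.2189, bond B=45.6563.
  t=1,j=0: stock 52.2500 → up 71.0600 (V=48.6067), down 49.6375 (V=70.0292). Price 65.0703; hedge Δ=-1.0000, bond B=117.3203.
  t=1,j=1: stock 74.8000 → up 101.7280 (V=23.3921), down 71.0600 (V=48.6067). Price 43.4331; hedge Δ=-0.8222, bond B=104.9321.
  t=0,j=0: stock 55.0000 → up 74.8000 (V=43.4331), down 52.2500 (V=65.0703). Price 60.1727; hedge Δ=-0.9595, bond B=112.9463.
Sanity check at the root: Δ(0,0)·S0 + B(0,0) reproduces V0 = 60.1727.

(0,0): Delta=-0.9595 Bond=112.9463
(1,0): Delta=-1.0000 Bond=117.3203
(1,1): Delta=-0.8222 Bond=104.9321
(2,0): Delta=-1.0000 Bond=119.6667
(2,1): Delta=-1.0000 Bond=119.6667
(2,2): Delta=-0.2189 Bond=45.6563
V0=60.1727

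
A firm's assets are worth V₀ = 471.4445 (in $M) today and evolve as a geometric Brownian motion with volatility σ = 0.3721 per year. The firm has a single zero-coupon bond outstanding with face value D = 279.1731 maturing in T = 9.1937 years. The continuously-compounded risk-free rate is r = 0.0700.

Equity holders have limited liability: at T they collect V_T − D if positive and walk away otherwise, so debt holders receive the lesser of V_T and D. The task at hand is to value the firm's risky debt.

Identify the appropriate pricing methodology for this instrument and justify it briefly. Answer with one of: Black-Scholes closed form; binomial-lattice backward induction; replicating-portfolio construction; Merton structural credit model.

Key observation: the asked-for credit quantity lives on the firm's capital structure — asset value, asset volatility, debt face 279.1731 — which is the structural model's domain.

framework: Merton structural credit model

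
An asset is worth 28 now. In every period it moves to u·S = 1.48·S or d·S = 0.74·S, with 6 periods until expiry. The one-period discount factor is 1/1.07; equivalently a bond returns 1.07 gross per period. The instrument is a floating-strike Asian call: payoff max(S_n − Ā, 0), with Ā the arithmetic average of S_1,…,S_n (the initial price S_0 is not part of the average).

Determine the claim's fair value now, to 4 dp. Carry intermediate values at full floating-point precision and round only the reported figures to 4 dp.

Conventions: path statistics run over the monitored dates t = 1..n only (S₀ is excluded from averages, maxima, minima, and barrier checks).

price = 6.7288

Set p* = 0.4459 (from d < R < u); the path-dependent value is the discounted p*-expectation over all price paths.
Enumerate all 2^6 = 64 price paths (U = up ×1.48, D = down ×0.74); each path with k up-moves has probability p*^k·(1−p*)^(6−k).
DDDDDD: Ā=11.1011, payoff=0.0000, prob=0.028928
UDDDDD: Ā=22.2021, payoff=0.0000, prob=0.023283
DUDDDD: Ā=18.7488, payoff=0.0000, prob=0.023283
UUDDDD: Ā=37.4975, payoff=0.0000, prob=0.018740
DDUDDD: Ā=16.1933, payoff=0.0000, prob=0.023283
UDUDDD: Ā=32.3866, payoff=0.0000, prob=0.018740
DUUDDD: Ā=28.9333, payoff=0.0000, prob=0.018740
UUUDDD: Ā=57.8666, payoff=0.0000, prob=0.015084
DDDUDD: Ā=14.3023, payoff=0.0000, prob=0.023283
UDDUDD: Ā=28.6045, payoff=0.0000, prob=0.018740
DUDUDD: Ā=25.1512, payoff=0.0000, prob=0.018740
UUDUDD: Ā=50.3024, payoff=0.0000, prob=0.015084
DDUUDD: Ā=22.5957, payoff=0.0000, prob=0.018740
UDUUDD: Ā=45.1914, payoff=0.0000, prob=0.015084
DUUUDD: Ā=41.7381, payoff=0.0000, prob=0.015084
UUUUDD: Ā=83.4762, payoff=0.0000, prob=0.012140
DDDDUD: Ā=12.9029, payoff=0.0000, prob=0.023283
UDDDUD: Ā=25.8058, payoff=0.0000, prob=0.018740
DUDDUD: Ā=22.3524, payoff=0.0000, prob=0.018740
UUDDUD: Ā=44.7049, payoff=0.0000, prob=0.015084
DDUDUD: Ā=19.7970, payoff=0.0000, prob=0.018740
UDUDUD: Ā=39.5939, payoff=0.0000, prob=0.015084
DUUDUD: Ā=36.1406, payoff=0.6416, prob=0.015084
UUUDUD: Ā=72.2812, payoff=1.2833, prob=0.012140
DDDUUD: Ā=17.9059, payoff=0.4852, prob=0.018740
UDDUUD: Ā=35.8119, payoff=0.9704, prob=0.015084
DUDUUD: Ā=32.3585, payoff=4.4237, prob=0.015084
UUDUUD: Ā=64.7170, payoff=8.8475, prob=0.012140
DDUUUD: Ā=29.8031, payoff=6.9792, prob=0.015084
UDUUUD: Ā=59.6061, payoff=13.9584, prob=0.012140
DUUUUD: Ā=56.1528, payoff=17.4117, prob=0.012140
UUUUUD: Ā=112.3055, payoff=34.8235, prob=0.009772
DDDDDU: Ā=11.8673, payoff=0.0000, prob=0.023283
UDDDDU: Ā=23.7347, payoff=0.0000, prob=0.018740
DUDDDU: Ā=20.2814, payoff=0.0000, prob=0.018740
UUDDDU: Ā=40.5627, payoff=0.0000, prob=0.015084
DDUDDU: Ā=17.7259, payoff=0.6652, prob=0.018740
UDUDDU: Ā=35.4518, payoff=1.3305, prob=0.015084
DUUDDU: Ā=31.9985, payoff=4.7838, prob=0.015084
UUUDDU: Ā=63.9969, payoff=9.5676, prob=0.012140
DDDUDU: Ā=15.8349, payoff=2.5563, prob=0.018740
UDDUDU: Ā=31.6697, payoff=5.1125, prob=0.015084
DUDUDU: Ā=28.2164, payoff=8.5659, prob=0.015084
UUDUDU: Ā=56.4327, payoff=17.1318, prob=0.012140
DDUUDU: Ā=25.6609, payoff=11.1213, prob=0.015084
UDUUDU: Ā=51.3218, payoff=22.2427, prob=0.012140
DUUUDU: Ā=47.8685, payoff=25.6960, prob=0.012140
UUUUDU: Ā=95.7370, payoff=51.3921, prob=0.009772
DDDDUU: Ā=14.4355, payoff=3.9556, prob=0.018740
UDDDUU: Ā=28.8710, payoff=7.9113, prob=0.015084
DUDDUU: Ā=25.4176, payoff=11.3646, prob=0.015084
UUDDUU: Ā=50.8353, payoff=22.7293, prob=0.012140
DDUDUU: Ā=22.8622, payoff=13.9201, prob=0.015084
UDUDUU: Ā=45.7243, payoff=27.8402, prob=0.012140
DUUDUU: Ā=42.2710, payoff=31.2935, prob=0.012140
UUUDUU: Ā=84.5420, payoff=62.5870, prob=0.009772
DDDUUU: Ā=20.9711, payoff=15.8111, prob=0.015084
UDDUUU: Ā=41.9422, payoff=31.6223, prob=0.012140
DUDUUU: Ā=38.4889, payoff=35.0756, prob=0.012140
UUDUUU: Ā=76.9778, payoff=70.1512, prob=0.009772
DDUUUU: Ā=35.9334, payoff=37.6311, prob=0.012140
UDUUUU: Ā=71.8669, payoff=75.2622, prob=0.009772
DUUUUU: Ā=68.4135, payoff=78.7155, prob=0.009772
UUUUUU: Ā=136.8270, payoff=157.4310, prob=0.007865
Price = Σ prob·payoff / R^6 = 10.098115 / 1.500730 = 6.7288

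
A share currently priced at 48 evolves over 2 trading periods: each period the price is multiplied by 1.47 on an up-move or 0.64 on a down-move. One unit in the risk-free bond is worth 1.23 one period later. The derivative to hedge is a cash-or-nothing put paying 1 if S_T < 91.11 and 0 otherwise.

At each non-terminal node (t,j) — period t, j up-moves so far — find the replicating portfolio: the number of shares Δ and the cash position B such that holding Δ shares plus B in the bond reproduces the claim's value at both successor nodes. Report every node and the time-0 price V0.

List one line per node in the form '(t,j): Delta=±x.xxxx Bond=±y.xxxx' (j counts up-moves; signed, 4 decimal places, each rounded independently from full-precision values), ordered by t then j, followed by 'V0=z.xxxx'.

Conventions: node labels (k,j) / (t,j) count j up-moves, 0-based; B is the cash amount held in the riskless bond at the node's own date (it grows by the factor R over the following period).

(0,0): Delta=-0.0145 Bond=1.0233
(1,0): Delta=0.0000 Bond=0.8130
(1,1): Delta=-0.0171 Bond=1.4399
V0=0.3270

No-arbitrage ⇒ martingale measure with p* = (R−d)/(u−d) = 0.7108.
Expiry values: V(2,0)=1.0000, V(2,1)=1.0000, V(2,2)=0.0000
Node (1,0) S=30.7200: V=(p*·1.0000+(1−p*)·1.0000)/1.23=0.8130; Δ=(1.0000−1.0000)/(45.1584−19.6608)=0.0000; B=V−Δ·S=0.8130
Node (1,1) S=70.5600: V=(p*·0.0000+(1−p*)·1.0000)/1.23=0.2351; Δ=(0.0000−1.0000)/(103.7232−45.1584)=-0.0171; B=V−Δ·S=1.4399
Node (0,0) S=48.0000: V=(p*·0.2351+(1−p*)·0.8130)/1.23=0.3270; Δ=(0.2351−0.8130)/(70.5600−30.7200)=-0.0145; B=V−Δ·S=1.0233
Verification: the root portfolio costs Δ(0,0)·S0 + B(0,0) = 0.3270, matching V0.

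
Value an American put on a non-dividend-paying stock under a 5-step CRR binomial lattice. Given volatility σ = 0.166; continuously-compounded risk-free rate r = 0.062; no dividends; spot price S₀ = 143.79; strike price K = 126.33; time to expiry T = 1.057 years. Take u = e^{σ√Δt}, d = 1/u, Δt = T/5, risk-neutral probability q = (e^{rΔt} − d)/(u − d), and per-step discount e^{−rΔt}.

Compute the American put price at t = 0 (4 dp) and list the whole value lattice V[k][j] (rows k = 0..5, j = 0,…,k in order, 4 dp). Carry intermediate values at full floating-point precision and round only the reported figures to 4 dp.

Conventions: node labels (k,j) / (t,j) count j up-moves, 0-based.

Δt=0.21140, u=1.07931, d=0.92652, q=0.56727, disc=e^(-rΔt)=0.98698
k=5 terminal: V=max(K-S,0) → 28.1567 11.9665 0.0000 0.0000 0.0000 0.0000
k=4: j=0 S=105.9596 intr=20.3704 cont=18.7254 V=20.3704[EX]; j=1 S=123.4339 intr=2.8961 cont=5.1108 V=5.1108[hold]; j=2 S=143.7900 intr=0.0000 cont=0.0000 V=0.0000[hold]; j=3 S=167.5031 intr=0.0000 cont=0.0000 V=0.0000[hold]; j=4 S=195.1268 intr=0.0000 cont=0.0000 V=0.0000[hold]
k=3: j=0 S=114.3635 intr=11.9665 cont=11.5615 V=11.9665[EX]; j=1 S=133.2237 intr=0.0000 cont=2.1828 V=2.1828[hold]; j=2 S=155.1943 intr=0.0000 cont=0.0000 V=0.0000[hold]; j=3 S=180.7881 intr=0.0000 cont=0.0000 V=0.0000[hold]
k=2: j=0 S=123.4339 intr=2.8961 cont=6.3329 V=6.3329[hold]; j=1 S=143.7900 intr=0.0000 cont=0.9323 V=0.9323[hold]; j=2 S=167.5031 intr=0.0000 cont=0.0000 V=0.0000[hold]
k=1: j=0 S=133.2237 intr=0.0000 cont=3.2267 V=3.2267[hold]; j=1 S=155.1943 intr=0.0000 cont=0.3982 V=0.3982[hold]
k=0: j=0 S=143.7900 intr=0.0000 cont=1.6010 V=1.6010[hold]

price = 1.6010
tree:
1.6010
3.2267 0.3982
6.3329 0.9323 0.0000
11.9665 2.1828 0.0000 0.0000
20.3704 5.1108 0.0000 0.0000 0.0000
28.1567 11.9665 0.0000 0.0000 0.0000 0.0000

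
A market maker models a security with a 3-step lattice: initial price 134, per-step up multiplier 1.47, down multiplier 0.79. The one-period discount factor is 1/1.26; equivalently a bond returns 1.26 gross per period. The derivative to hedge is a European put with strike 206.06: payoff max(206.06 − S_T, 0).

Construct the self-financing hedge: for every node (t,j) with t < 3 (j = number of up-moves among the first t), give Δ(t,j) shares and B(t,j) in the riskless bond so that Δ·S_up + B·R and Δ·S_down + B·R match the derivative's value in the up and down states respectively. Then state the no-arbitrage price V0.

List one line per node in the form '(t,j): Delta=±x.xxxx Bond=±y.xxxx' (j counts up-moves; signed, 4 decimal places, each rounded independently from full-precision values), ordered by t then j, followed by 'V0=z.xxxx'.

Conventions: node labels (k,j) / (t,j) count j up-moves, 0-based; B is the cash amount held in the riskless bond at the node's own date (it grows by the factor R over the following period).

No-arbitrage ⇒ martingale measure with p* = (R−d)/(u−d) = 0.6912.
Expiry values: V(3,0)=139.9928, V(3,1)=83.1248, V(3,2)=0.0000, V(3,3)=0.0000
(2,0): S=83.6294. Δ = (V_up−V_dn)/(S_up−S_dn) = (83.1248−139.9928)/(122.9352−66.0672) = -1.0000. V = [p*·83.1248 + (1−p*)·139.9928]/1.26 = 79.9103. B = V − Δ·S = 163.5397.
(2,1): S=155.6142. Δ = (V_up−V_dn)/(S_up−S_dn) = (0.0000−83.1248)/(228.7529−122.9352) = -0.7855. V = [p*·0.0000 + (1−p*)·83.1248]/1.26 = 20.3737. B = V − Δ·S = 142.6160.
(2,2): S=289.5606. Δ = (V_up−V_dn)/(S_up−S_dn) = (0.0000−0.0000)/(425.6541−228.7529) = 0.0000. V = [p*·0.0000 + (1−p*)·0.0000]/1.26 = 0.0000. B = V − Δ·S = 0.0000.
(1,0): S=105.8600. Δ = (V_up−V_dn)/(S_up−S_dn) = (20.3737−79.9103)/(155.6142−83.6294) = -0.8271. V = [p*·20.3737 + (1−p*)·79.9103]/1.26 = 30.7619. B = V − Δ·S = 118.3157.
(1,1): S=196.9800. Δ = (V_up−V_dn)/(S_up−S_dn) = (0.0000−20.3737)/(289.5606−155.6142) = -0.1521. V = [p*·0.0000 + (1−p*)·20.3737]/1.26 = 4.9936. B = V − Δ·S = 34.9549.
(0,0): S=134.0000. Δ = (V_up−V_dn)/(S_up−S_dn) = (4.9936−30.7619)/(196.9800−105.8600) = -0.2828. V = [p*·4.9936 + (1−p*)·30.7619]/1.26 = 10.2789. B = V − Δ·S = 48.1736.
Check: Δ(0,0)·S0 + B(0,0) = 10.2789 = V0.

(0,0): Delta=-0.2828 Bond=48.1736
(1,0): Delta=-0.8271 Bond=118.3157
(1,1): Delta=-0.1521 Bond=34.9549
(2,0): Delta=-1.0000 Bond=163.5397
(2,1): Delta=-0.7855 Bond=142.6160
(2,2): Delta=0.0000 Bond=0.0000
V0=10.2789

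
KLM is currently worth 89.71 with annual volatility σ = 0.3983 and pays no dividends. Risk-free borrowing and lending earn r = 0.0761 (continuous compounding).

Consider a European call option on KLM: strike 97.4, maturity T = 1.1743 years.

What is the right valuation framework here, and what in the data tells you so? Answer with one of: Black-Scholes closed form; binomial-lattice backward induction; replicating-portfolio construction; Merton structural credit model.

Key observation: the strike-97.4 call on KLM is European-exercise on a continuously-modelled lognormal underlying, so its value is a single closed-form evaluation.

framework: Black-Scholes closed form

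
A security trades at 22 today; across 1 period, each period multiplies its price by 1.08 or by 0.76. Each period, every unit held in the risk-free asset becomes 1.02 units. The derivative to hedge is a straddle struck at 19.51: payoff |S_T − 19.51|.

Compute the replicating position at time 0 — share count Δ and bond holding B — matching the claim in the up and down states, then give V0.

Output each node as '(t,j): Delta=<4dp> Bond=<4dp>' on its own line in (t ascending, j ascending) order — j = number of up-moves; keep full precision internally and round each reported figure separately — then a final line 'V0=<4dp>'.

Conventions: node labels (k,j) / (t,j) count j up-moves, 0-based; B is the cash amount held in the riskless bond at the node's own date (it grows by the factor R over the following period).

Under the risk-neutral measure, an up-move has probability p* = (R−d)/(u−d) = 0.8125 and values discount at R = 1.02.
Terminal payoffs: V(1,0)=2.7900, V(1,1)=4.2500
  t=0,j=0: stock 22.0000 → up 23.7600 (V=4.2500), down 16.7200 (V=2.7900). Price 3.8983; hedge Δ=0.2074, bond B=-0.6642.
Verification: the root portfolio costs Δ(0,0)·S0 + B(0,0) = 3.8983, matching V0.

(0,0): Delta=0.2074 Bond=-0.6642
V0=3.8983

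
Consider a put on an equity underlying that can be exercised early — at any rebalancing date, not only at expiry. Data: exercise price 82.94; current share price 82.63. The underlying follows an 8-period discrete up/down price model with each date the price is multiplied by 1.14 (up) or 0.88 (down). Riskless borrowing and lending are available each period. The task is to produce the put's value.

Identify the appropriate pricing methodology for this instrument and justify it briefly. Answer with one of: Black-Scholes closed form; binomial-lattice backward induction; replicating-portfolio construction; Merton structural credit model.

framework: binomial-lattice backward induction

Key observation: with exercise allowed before expiry on a discrete up/down model (8 steps from spot 82.63), the strike-82.94 put's value must be rolled back through the tree testing early exercise at each node.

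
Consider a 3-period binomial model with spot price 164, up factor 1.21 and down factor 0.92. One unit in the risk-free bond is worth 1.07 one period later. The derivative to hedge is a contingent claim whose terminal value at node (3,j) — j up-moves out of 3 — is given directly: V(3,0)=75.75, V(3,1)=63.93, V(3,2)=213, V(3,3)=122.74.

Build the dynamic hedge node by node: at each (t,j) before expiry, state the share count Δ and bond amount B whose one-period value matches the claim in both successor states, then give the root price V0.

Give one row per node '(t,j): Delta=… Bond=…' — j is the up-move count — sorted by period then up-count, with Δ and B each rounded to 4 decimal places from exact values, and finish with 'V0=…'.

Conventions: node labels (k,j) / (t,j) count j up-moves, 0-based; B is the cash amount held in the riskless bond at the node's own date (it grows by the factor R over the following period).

Since d<R<u, set p* = (R−d)/(u−d) = 0.5172; price each node as the discounted p*-expectation of its children.
At maturity the claim pays: V(3,0)=75.7500, V(3,1)=63.9300, V(3,2)=213.0000, V(3,3)=122.7400
(2,0): S=138.8096. Δ = (V_up−V_dn)/(S_up−S_dn) = (63.9300−75.7500)/(167.9596−127.7048) = -0.2936. V = [p*·63.9300 + (1−p*)·75.7500]/1.07 = 65.0806. B = V − Δ·S = 105.8392.
(2,1): S=182.5648. Δ = (V_up−V_dn)/(S_up−S_dn) = (213.0000−63.9300)/(220.9034−167.9596) = 2.8156. V = [p*·213.0000 + (1−p*)·63.9300]/1.07 = 131.8086. B = V − Δ·S = -382.2259.
(2,2): S=240.1124. Δ = (V_up−V_dn)/(S_up−S_dn) = (122.7400−213.0000)/(290.5360−220.9034) = -1.2962. V = [p*·122.7400 + (1−p*)·213.0000]/1.07 = 155.4335. B = V − Δ·S = 466.6748.
(1,0): S=150.8800. Δ = (V_up−V_dn)/(S_up−S_dn) = (131.8086−65.0806)/(182.5648−138.8096) = 1.5250. V = [p*·131.8086 + (1−p*)·65.0806]/1.07 = 93.0795. B = V − Δ·S = -137.0171.
(1,1): S=198.4400. Δ = (V_up−V_dn)/(S_up−S_dn) = (155.4335−131.8086)/(240.1124−182.5648) = 0.4105. V = [p*·155.4335 + (1−p*)·131.8086]/1.07 = 134.6059. B = V − Δ·S = 53.1408.
(0,0): S=164.0000. Δ = (V_up−V_dn)/(S_up−S_dn) = (134.6059−93.0795)/(198.4400−150.8800) = 0.8731. V = [p*·134.6059 + (1−p*)·93.0795]/1.07 = 107.0642. B = V − Δ·S = -36.1304.
Verification: the root portfolio costs Δ(0,0)·S0 + B(0,0) = 107.0642, matching V0.

(0,0): Delta=0.8731 Bond=-36.1304
(1,0): Delta=1.5250 Bond=-137.0171
(1,1): Delta=0.4105 Bond=53.1408
(2,0): Delta=-0.2936 Bond=105.8392
(2,1): Delta=2.8156 Bond=-382.2259
(2,2): Delta=-1.2962 Bond=466.6748
V0=107.0642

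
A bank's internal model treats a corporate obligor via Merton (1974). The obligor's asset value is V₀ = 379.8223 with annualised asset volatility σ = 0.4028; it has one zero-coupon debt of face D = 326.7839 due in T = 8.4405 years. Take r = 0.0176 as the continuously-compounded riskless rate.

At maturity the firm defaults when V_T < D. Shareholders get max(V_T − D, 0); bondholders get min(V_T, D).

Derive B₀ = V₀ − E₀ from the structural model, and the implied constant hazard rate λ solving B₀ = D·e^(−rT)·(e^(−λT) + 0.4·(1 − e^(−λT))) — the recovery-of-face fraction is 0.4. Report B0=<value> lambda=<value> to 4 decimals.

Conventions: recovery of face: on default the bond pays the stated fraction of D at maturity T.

B0=180.5279 lambda=0.1081

Work the structural quantities from V₀ = 379.8223 against face 326.7839:
d₁ = [ln(V₀/D) + (r + σ²/2)T] / (σ√T)
   = [ln(379.8223/326.7839) + (0.0176 + 0.5·0.4028²)·8.4405] / (0.4028·√8.4405)
   = [0.150404 + 0.833279] / 1.170236 = 0.840586
d₂ = d₁ − σ√T = 0.840586 − 1.170236 = -0.329651
N(d₁) = 0.799710,  N(d₂) = 0.370832,  e^(−rT) = 0.861954
E₀ = V₀·N(d₁) − D·e^(−rT)·N(d₂)
   = 379.8223·0.799710 − 326.7839·0.861954·0.370832 = 199.294368
B₀ = V₀ − E₀ = 379.8223 − 199.294368 = 180.527932
e^(−λT) = (B₀·e^(rT)/D − 0.4)/(1 − 0.4) = (180.5279·1.160154/326.7839 − 0.4)/0.6 = 0.40152230
λ = −ln(0.40152230)/8.4405 = 0.108109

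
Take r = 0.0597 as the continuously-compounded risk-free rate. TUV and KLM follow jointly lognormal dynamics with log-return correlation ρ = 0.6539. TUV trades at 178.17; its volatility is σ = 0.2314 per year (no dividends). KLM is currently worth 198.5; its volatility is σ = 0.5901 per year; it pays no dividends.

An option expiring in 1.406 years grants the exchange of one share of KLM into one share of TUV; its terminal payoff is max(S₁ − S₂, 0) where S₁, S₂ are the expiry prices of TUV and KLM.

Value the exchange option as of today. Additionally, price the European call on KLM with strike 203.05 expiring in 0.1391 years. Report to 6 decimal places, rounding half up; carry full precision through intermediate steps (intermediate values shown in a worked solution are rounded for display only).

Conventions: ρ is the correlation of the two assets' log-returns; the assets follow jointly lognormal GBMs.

σ_eff = √(σ₁² + σ₂² − 2ρσ₁σ₂) = √(0.2314² + 0.5901² − 2·0.6539·0.2314·0.5901) = 0.472425
d₁ = (ln(S₁/S₂) + (q₂ − q₁ + σ_eff²/2)T) / (σ_eff√T) = (ln(178.17/198.5) + (0.0 − 0.0 + 0.111593)·1.406) / 0.560177 = 0.087201
d₂ = d₁ − σ_eff√T = 0.087201 − 0.560177 = -0.472976
N(d₁) = 0.534744,  N(d₂) = 0.318115
V = S₁·e^{−q₁T}·N(d₁) − S₂·e^{−q₂T}·N(d₂) = 95.275377 − 63.145883 = 32.129494
[vanilla: KLM call K=203.05]
σ√T = 0.5901·√0.1391 = 0.220084
d₁ = (ln(S/K) + (r+σ²/2)T) / (σ√T) = (ln(198.5/203.05) + (0.0597+0.5901²/2)·0.1391) / 0.220084 = (-0.022663 + 0.032523) / 0.220084 = 0.044800
d₂ = d₁ − σ√T = 0.044800 − 0.220084 = -0.175285
e^{−rT} = 0.991730
N(d₁) = 0.517866,  N(d₂) = 0.430428
price = S·N(d₁) − K·e^{−rT}·N(d₂) = 102.796491 − 86.675615 = 16.120877

exchange price = 32.129494
price(KLM call K=203.05) = 16.120877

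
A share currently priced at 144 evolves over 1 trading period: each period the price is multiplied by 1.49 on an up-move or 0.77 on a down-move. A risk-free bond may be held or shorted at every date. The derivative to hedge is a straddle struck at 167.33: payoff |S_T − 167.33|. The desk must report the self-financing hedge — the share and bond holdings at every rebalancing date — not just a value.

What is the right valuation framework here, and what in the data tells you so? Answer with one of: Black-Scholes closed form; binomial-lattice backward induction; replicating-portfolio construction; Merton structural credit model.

Key observation: the task asks for the hedge itself — share and bond holdings at every node of the 1-period tree on spot 144 with factors 1.49/0.77 — which is exactly what the replicating-portfolio construction produces.

framework: replicating-portfolio construction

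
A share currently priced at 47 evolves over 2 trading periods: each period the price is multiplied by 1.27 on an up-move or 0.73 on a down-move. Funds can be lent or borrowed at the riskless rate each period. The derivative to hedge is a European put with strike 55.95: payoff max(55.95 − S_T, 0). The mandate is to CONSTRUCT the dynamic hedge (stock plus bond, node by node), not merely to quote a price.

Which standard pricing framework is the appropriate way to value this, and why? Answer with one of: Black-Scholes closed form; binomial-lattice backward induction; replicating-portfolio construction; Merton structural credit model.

Key observation: since the answer must list Δ and B at each node of the 1.27/0.73 lattice on 47, the replicating-portfolio method — solving the two-state system at every node — is the one that applies.

framework: replicating-portfolio construction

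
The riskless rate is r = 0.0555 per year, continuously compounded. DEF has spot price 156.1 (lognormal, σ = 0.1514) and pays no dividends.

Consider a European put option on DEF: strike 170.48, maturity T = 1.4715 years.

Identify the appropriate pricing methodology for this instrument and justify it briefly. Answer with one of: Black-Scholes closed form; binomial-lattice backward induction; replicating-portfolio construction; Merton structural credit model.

framework: Black-Scholes closed form

Key observation: a European-exercise option on DEF struck at 170.48 — a GBM underlying with constant parameters — admits an analytic price: the data contain no early exercise, no discrete tree, no debt structure.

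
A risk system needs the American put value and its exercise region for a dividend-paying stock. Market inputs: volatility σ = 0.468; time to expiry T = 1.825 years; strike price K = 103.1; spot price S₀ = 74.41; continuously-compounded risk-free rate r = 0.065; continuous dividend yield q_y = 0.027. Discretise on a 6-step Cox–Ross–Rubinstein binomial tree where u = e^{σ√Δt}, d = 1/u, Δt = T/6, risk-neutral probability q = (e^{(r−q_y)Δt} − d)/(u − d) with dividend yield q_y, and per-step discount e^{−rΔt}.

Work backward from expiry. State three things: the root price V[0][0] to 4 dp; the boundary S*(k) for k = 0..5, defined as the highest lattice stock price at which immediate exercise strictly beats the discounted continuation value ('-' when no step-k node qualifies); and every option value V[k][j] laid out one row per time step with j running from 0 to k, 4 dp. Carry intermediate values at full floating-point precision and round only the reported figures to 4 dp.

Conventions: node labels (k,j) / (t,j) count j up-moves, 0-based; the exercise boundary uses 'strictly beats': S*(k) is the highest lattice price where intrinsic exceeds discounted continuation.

params: Δt=0.30417 u=1.29448 d=0.77251 q=0.45810 e^(-rΔt)=0.98042
t_6 payoffs: 87.2853 76.5997 58.6940 28.6900 0.0000 0.0000 0.0000
t_5: node(5,0) S=20.4718 payoff=82.6282 vs cont=80.7773 → 82.6282 [stop]  node(5,1) S=34.3041 payoff=68.7959 vs cont=67.0581 → 68.7959 [stop]  node(5,2) S=57.4826 payoff=45.6174 vs cont=44.0692 → 45.6174 [stop]  node(5,3) S=96.3222 payoff=6.7778 vs cont=15.2427 → 15.2427 [wait]  node(5,4) S=161.4047 payoff=0.0000 vs cont=0.0000 → 0.0000 [wait]  node(5,5) S=270.4618 payoff=0.0000 vs cont=0.0000 → 0.0000 [wait]  ⇒ S*(5)=57.4826
t_4: node(4,0) S=26.5003 payoff=76.5997 vs cont=74.7980 → 76.5997 [stop]  node(4,1) S=44.4060 payoff=58.6940 vs cont=57.0389 → 58.6940 [stop]  node(4,2) S=74.4100 payoff=28.6900 vs cont=31.0821 → 31.0821 [wait]  node(4,3) S=124.6870 payoff=0.0000 vs cont=8.0983 → 8.0983 [wait]  node(4,4) S=208.9349 payoff=0.0000 vs cont=0.0000 → 0.0000 [wait]  ⇒ S*(4)=44.4060
t_3: node(3,0) S=34.3041 payoff=68.7959 vs cont=67.0581 → 68.7959 [stop]  node(3,1) S=57.4826 payoff=45.6174 vs cont=45.1436 → 45.6174 [stop]  node(3,2) S=96.3222 payoff=6.7778 vs cont=20.1508 → 20.1508 [wait]  node(3,3) S=161.4047 payoff=0.0000 vs cont=4.3026 → 4.3026 [wait]  ⇒ S*(3)=57.4826
t_2: node(2,0) S=44.4060 payoff=58.6940 vs cont=57.0389 → 58.6940 [stop]  node(2,1) S=74.4100 payoff=28.6900 vs cont=33.2865 → 33.2865 [wait]  node(2,2) S=124.6870 payoff=0.0000 vs cont=12.6384 → 12.6384 [wait]  ⇒ S*(2)=44.4060
t_1: node(1,0) S=57.4826 payoff=45.6174 vs cont=46.1336 → 46.1336 [wait]  node(1,1) S=96.3222 payoff=6.7778 vs cont=23.3611 → 23.3611 [wait]  ⇒ S*(1)=-
t_0: node(0,0) S=74.4100 payoff=28.6900 vs cont=35.0026 → 35.0026 [wait]  ⇒ S*(0)=-

price = 35.0026
boundary = - - 44.4060 57.4826 44.4060 57.4826
tree:
35.0026
46.1336 23.3611
58.6940 33.2865 12.6384
68.7959 45.6174 20.1508 4.3026
76.5997 58.6940 31.0821 8.0983 0.0000
82.6282 68.7959 45.6174 15.2427 0.0000 0.0000
87.2853 76.5997 58.6940 28.6900 0.0000 0.0000 0.0000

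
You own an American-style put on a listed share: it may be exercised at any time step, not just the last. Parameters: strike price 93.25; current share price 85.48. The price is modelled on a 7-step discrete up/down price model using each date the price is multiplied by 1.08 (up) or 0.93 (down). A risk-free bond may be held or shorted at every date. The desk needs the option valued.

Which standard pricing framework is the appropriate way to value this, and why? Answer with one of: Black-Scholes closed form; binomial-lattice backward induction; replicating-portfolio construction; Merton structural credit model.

framework: binomial-lattice backward induction

Key observation: the put (strike 93.25 on spot 85.48) is American-style on a 7-step discrete price model, so the early-exercise decision at every node requires stepwise backward valuation — a closed form cannot price the exercise right.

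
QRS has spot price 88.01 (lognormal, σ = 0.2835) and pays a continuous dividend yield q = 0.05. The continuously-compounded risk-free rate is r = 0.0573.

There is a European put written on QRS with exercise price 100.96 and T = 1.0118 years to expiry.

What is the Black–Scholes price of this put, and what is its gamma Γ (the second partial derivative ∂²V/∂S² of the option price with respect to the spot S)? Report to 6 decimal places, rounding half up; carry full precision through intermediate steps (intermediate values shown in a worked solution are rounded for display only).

price = 16.972382
Γ = 0.014390

σ√T = 0.2835·√1.0118 = 0.285168
d₁ = (ln(S/K) + (r−q+σ²/2)T) / (σ√T) = (ln(88.01/100.96) + (0.0573−0.05+0.2835²/2)·1.0118) / 0.285168 = (-0.137274 + 0.048046) / 0.285168 = -0.312895
d₂ = d₁ − σ√T = -0.312895 − 0.285168 = -0.598063
e^{−rT} = 0.943672
e^{−qT} = 0.950668
N(−d₁) = 0.622820,  N(−d₂) = 0.725101
Put price V = K·e^{−rT}·N(−d₂) − S·e^{−qT}·N(−d₁) = 69.082661 − 52.110279 = 16.972382
φ(d₁) = (1/√(2π))·e^{−d₁²/2} = 0.379884
Γ = e^{−qT}·φ(d₁) / (S·σ·√T) = 0.014390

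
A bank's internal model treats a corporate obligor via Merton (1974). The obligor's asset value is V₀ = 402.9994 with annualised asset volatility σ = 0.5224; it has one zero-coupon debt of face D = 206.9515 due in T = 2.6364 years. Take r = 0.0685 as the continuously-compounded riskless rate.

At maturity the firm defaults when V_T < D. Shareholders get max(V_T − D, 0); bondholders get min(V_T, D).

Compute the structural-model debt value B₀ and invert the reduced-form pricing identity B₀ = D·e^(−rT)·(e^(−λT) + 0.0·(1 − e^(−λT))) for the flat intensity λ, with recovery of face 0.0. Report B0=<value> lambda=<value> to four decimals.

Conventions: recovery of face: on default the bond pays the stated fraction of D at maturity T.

Work the structural quantities from V₀ = 402.9994 against face 206.9515:
d₁ = [ln(V₀/D) + (r + σ²/2)T] / (σ√T)
   = [ln(402.9994/206.9515) + (0.0685 + 0.5·0.5224²)·2.6364] / (0.5224·√2.6364)
   = [0.666451 + 0.540333] / 0.848221 = 1.422723
d₂ = d₁ − σ√T = 1.422723 − 0.848221 = 0.574503
N(d₁) = 0.922592,  N(d₂) = 0.717186,  e^(−rT) = 0.834775
E₀ = V₀·N(d₁) − D·e^(−rT)·N(d₂)
   = 402.9994·0.922592 − 206.9515·0.834775·0.717186 = 247.904386
B₀ = V₀ − E₀ = 402.9994 − 247.904386 = 155.095014
e^(−λT) = (B₀·e^(rT)/D − 0)/(1 − 0) = (155.0950·1.197928/206.9515 − 0)/1 = 0.89775935
λ = −ln(0.89775935)/2.6364 = 0.040909

B0=155.0950 lambda=0.0409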